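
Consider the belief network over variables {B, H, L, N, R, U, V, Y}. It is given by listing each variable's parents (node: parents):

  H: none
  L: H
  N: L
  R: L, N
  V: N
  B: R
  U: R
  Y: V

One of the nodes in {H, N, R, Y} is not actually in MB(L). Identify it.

Parents of L: H.
L's children: N, R.
For each child, the remaining parents (spouses of L):
  N: no additional parents.
  R also has parent N.
MB(L) = {H, N, R}.
Y is neither a parent, child, nor co-parent of L, so it does not belong.

Y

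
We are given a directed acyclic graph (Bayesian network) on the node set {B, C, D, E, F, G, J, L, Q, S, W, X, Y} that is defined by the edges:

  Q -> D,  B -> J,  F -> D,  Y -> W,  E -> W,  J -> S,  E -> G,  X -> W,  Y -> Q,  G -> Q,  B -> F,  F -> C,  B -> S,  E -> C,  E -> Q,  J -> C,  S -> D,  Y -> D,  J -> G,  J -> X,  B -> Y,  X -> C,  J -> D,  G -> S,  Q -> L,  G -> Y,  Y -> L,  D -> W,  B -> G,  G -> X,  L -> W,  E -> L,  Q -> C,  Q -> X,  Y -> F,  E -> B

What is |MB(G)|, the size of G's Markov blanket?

G has parents B, E, J.
G's children: Q, S, X, Y.
Other parents of G's children:
  Y also has parent B.
  Q's other parents are E, Y.
  S's other parents are B, J.
  parents(X) \ {G} = {J, Q}.
MB(G) = {B, E, J, Q, S, X, Y}, which has 7 nodes.

7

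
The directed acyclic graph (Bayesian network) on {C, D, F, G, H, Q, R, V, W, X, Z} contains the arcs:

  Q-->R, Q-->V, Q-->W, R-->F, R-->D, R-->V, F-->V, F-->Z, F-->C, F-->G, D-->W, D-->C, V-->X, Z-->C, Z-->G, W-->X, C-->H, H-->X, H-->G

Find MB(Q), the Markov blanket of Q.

{D, F, R, V, W}

Children of Q: R, V, W.
Pa(Q) = {}.
Other parents of Q's children:
  R has no other parent.
  V's other parents are F, R.
  W also has parent D.
So the Markov blanket of Q is {D, F, R, V, W}.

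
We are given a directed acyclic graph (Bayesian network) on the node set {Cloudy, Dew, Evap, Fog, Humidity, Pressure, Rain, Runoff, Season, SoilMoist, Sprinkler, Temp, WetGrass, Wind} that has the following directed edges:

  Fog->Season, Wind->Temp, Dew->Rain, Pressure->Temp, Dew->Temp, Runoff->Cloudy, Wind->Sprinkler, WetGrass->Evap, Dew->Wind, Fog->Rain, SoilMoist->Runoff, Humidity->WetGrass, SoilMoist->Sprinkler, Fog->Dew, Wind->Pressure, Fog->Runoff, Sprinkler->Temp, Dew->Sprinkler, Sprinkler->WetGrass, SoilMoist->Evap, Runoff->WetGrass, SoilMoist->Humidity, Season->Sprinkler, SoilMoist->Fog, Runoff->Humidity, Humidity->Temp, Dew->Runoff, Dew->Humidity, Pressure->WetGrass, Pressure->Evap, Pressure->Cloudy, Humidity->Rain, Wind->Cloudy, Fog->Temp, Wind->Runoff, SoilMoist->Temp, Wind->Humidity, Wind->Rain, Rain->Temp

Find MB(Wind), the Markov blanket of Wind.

The Markov blanket of a node is its parents, its children, and the other parents of its children.
Wind has parent Dew.
Wind has children Cloudy, Humidity, Pressure, Rain, Runoff, Sprinkler, Temp.
For each child, the remaining parents (spouses of Wind):
  Runoff's other parents are Dew, Fog, SoilMoist.
  Humidity's other parents are Dew, Runoff, SoilMoist.
  parents(Rain) \ {Wind} = {Dew, Fog, Humidity}.
  Pressure: no additional parents.
  Sprinkler also has parents Dew, Season, SoilMoist.
  Cloudy's other parents are Pressure, Runoff.
  Temp's other parents are Dew, Fog, Humidity, Pressure, Rain, SoilMoist, Sprinkler.
MB(Wind) = {Cloudy, Dew, Fog, Humidity, Pressure, Rain, Runoff, Season, SoilMoist, Sprinkler, Temp}.

{Cloudy, Dew, Fog, Humidity, Pressure, Rain, Runoff, Season, SoilMoist, Sprinkler, Temp}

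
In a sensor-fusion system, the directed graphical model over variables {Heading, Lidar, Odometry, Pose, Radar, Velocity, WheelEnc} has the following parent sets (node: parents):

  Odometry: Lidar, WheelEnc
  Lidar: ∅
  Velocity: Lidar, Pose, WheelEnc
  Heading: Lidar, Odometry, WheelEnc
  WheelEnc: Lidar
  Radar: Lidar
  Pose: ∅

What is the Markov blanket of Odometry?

Parents of Odometry: Lidar, WheelEnc.
Ch(Odometry) = {Heading}.
For each child, the remaining parents (spouses of Odometry):
  parents(Heading) \ {Odometry} = {Lidar, WheelEnc}.
So the Markov blanket of Odometry is {Heading, Lidar, WheelEnc}.

{Heading, Lidar, WheelEnc}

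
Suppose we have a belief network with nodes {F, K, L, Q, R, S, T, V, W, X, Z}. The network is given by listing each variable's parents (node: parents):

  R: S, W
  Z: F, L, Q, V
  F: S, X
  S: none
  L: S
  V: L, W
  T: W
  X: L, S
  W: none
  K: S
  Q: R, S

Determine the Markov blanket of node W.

W's children: R, T, V.
Pa(W) = {}.
Parents of each child, excluding W:
  R also has parent S.
  V also has parent L.
  T has no other parent.
Union: {} ∪ {R, T, V} ∪ {L, S} = {L, R, S, T, V}.

{L, R, S, T, V}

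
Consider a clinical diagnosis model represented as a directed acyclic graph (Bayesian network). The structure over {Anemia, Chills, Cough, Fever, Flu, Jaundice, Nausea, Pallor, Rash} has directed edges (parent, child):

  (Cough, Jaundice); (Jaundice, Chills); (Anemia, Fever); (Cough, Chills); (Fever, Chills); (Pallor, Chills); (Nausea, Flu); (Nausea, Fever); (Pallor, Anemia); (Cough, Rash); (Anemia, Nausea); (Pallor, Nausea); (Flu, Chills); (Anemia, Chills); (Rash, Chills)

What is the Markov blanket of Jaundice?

Pa(Jaundice) = {Cough}.
Jaundice has child Chills.
Parents of each child, excluding Jaundice:
  Chills also has parents Anemia, Cough, Fever, Flu, Pallor, Rash.
Taking the union gives {Anemia, Chills, Cough, Fever, Flu, Pallor, Rash}.

{Anemia, Chills, Cough, Fever, Flu, Pallor, Rash}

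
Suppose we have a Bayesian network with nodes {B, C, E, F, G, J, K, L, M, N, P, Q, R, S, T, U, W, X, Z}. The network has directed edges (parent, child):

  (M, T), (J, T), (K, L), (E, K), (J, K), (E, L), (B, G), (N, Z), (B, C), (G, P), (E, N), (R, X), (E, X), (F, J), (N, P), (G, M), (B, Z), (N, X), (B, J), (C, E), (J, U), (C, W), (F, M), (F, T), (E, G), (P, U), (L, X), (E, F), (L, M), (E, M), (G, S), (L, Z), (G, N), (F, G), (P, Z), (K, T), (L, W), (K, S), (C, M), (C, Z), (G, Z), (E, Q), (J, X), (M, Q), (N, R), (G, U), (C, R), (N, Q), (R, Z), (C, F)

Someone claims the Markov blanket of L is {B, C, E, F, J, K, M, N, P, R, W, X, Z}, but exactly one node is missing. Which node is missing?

Pa(L) = {E, K}.
Children of L: M, W, X, Z.
For each child, the remaining parents (spouses of L):
  M: C, E, F, G
  W: C
  X: E, J, N, R
  Z: B, C, G, N, P, R
MB(L) = {B, C, E, F, G, J, K, M, N, P, R, W, X, Z}.
Comparing with the claimed set, G is missing.

G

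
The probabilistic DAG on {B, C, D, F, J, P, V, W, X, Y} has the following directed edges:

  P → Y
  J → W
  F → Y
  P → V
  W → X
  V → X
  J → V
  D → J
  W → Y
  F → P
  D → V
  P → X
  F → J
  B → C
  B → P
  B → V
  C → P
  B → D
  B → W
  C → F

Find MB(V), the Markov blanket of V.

{B, D, J, P, W, X}

A node's Markov blanket = Pa ∪ Ch ∪ (parents of Ch other than the node itself).
V has parents B, D, J, P.
V's children: X.
Parents of each child, excluding V:
  X: P, W
Union: {B, D, J, P} ∪ {X} ∪ {P, W} = {B, D, J, P, W, X}.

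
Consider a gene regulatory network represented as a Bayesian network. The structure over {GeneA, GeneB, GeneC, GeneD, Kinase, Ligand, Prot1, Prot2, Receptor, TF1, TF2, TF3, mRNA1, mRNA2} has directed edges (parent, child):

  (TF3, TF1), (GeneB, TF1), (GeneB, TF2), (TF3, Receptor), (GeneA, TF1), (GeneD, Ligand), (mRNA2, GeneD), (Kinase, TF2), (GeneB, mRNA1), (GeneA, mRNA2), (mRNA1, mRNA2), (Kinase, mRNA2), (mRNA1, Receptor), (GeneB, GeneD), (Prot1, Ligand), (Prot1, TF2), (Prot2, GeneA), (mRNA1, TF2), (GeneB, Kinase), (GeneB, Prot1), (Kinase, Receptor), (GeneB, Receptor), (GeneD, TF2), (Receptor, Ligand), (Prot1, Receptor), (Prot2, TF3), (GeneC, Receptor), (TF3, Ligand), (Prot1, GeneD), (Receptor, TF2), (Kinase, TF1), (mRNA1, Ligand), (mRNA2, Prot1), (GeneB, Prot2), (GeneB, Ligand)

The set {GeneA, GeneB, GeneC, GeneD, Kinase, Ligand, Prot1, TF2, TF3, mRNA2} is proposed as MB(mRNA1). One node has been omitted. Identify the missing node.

Receptor

Recall MB(v) = parents ∪ children ∪ spouses, where spouses are the other parents of v's children.
mRNA1's children: Ligand, Receptor, TF2, mRNA2.
Parents of mRNA1: GeneB.
Parents of each child, excluding mRNA1:
  parents(mRNA2) \ {mRNA1} = {GeneA, Kinase}.
  Receptor also has parents GeneB, GeneC, Kinase, Prot1, TF3.
  TF2's other parents are GeneB, GeneD, Kinase, Prot1, Receptor.
  parents(Ligand) \ {mRNA1} = {GeneB, GeneD, Prot1, Receptor, TF3}.
MB(mRNA1) = {GeneA, GeneB, GeneC, GeneD, Kinase, Ligand, Prot1, Receptor, TF2, TF3, mRNA2}.
Comparing with the claimed set, Receptor is missing.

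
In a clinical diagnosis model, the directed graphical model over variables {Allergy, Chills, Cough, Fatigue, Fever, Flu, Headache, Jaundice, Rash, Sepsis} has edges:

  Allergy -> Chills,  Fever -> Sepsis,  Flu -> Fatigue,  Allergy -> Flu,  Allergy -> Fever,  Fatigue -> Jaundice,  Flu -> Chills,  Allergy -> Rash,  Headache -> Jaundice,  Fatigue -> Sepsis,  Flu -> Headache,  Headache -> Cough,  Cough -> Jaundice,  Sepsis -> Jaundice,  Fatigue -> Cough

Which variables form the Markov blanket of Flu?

By definition, MB(Flu) is built from Flu's parents, Flu's children, and the co-parents of Flu.
Flu has children Chills, Fatigue, Headache.
Flu's parents: Allergy.
Parents of each child, excluding Flu:
  Fatigue: no additional parents.
  Headache: no additional parents.
  Chills's other parent is Allergy.
So the Markov blanket of Flu is {Allergy, Chills, Fatigue, Headache}.

{Allergy, Chills, Fatigue, Headache}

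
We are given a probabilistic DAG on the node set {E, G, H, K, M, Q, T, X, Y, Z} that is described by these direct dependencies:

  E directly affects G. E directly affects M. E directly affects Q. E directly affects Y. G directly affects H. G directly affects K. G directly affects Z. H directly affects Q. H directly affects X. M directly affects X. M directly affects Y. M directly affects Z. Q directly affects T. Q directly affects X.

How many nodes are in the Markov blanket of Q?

5

Ch(Q) = {T, X}.
Q's parents: E, H.
Other parents of Q's children:
  T: no additional parents.
  parents(X) \ {Q} = {H, M}.
MB(Q) = {E, H, M, T, X}, which has 5 nodes.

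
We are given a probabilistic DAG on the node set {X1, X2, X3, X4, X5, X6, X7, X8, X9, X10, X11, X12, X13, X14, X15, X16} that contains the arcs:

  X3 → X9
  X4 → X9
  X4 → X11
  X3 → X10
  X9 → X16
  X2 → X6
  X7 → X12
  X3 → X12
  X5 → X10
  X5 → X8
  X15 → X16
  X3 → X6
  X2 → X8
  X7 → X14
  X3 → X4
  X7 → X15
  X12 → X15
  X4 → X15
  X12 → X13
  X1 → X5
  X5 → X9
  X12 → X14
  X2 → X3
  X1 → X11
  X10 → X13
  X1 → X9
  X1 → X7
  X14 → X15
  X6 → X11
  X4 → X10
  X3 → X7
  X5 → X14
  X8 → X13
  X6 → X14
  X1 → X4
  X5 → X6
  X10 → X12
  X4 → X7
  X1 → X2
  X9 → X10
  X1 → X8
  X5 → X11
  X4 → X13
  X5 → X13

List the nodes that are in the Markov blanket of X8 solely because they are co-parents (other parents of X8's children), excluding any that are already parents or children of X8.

{X4, X10, X12}

Children of X8: X13.
  parents(X13) \ {X8} = {X4, X5, X10, X12}.
Excluding nodes already adjacent to X8 (X1, X2, X5, X13), the co-parent-only contribution is {X4, X10, X12}.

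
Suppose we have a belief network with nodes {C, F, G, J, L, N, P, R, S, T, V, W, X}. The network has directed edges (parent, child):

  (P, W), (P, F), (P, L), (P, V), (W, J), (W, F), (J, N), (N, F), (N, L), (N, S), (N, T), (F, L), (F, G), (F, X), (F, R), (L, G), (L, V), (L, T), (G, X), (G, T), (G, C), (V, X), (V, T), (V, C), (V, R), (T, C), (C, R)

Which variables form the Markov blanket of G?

G has parents F, L.
Ch(G) = {C, T, X}.
For each child, the remaining parents (spouses of G):
  X's other parents are F, V.
  T's other parents are L, N, V.
  C also has parents T, V.
Union: {F, L} ∪ {C, T, X} ∪ {F, L, N, T, V} = {C, F, L, N, T, V, X}.

{C, F, L, N, T, V, X}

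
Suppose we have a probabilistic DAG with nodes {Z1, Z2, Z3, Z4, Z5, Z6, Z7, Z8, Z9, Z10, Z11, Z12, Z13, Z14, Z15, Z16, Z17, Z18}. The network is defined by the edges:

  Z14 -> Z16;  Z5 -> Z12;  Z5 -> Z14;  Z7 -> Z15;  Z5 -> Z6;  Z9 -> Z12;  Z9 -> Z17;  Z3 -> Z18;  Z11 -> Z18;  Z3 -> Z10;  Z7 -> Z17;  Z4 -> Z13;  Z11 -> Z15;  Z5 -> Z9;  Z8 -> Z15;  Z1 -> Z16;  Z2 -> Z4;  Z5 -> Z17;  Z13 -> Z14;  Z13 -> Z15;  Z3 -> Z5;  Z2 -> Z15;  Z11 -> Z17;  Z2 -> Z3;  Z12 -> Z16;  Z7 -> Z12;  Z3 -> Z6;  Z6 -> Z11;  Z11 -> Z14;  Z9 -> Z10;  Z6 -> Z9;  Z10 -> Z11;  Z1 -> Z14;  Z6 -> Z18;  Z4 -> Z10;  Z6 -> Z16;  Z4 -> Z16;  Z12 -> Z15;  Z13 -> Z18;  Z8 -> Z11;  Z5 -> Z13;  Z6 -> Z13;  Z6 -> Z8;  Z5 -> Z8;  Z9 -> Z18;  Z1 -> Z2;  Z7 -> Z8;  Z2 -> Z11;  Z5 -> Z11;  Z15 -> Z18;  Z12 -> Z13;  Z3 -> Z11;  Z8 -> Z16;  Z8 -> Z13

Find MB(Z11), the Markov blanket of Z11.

Z11's parents: Z2, Z3, Z5, Z6, Z8, Z10.
Children of Z11: Z14, Z15, Z17, Z18.
Co-parents of Z11 (other parents of its children):
  Z14 also has parents Z1, Z5, Z13.
  parents(Z15) \ {Z11} = {Z2, Z7, Z8, Z12, Z13}.
  Z17's other parents are Z5, Z7, Z9.
  Z18's other parents are Z3, Z6, Z9, Z13, Z15.
MB(Z11) = {Z1, Z2, Z3, Z5, Z6, Z7, Z8, Z9, Z10, Z12, Z13, Z14, Z15, Z17, Z18}.

{Z1, Z2, Z3, Z5, Z6, Z7, Z8, Z9, Z10, Z12, Z13, Z14, Z15, Z17, Z18}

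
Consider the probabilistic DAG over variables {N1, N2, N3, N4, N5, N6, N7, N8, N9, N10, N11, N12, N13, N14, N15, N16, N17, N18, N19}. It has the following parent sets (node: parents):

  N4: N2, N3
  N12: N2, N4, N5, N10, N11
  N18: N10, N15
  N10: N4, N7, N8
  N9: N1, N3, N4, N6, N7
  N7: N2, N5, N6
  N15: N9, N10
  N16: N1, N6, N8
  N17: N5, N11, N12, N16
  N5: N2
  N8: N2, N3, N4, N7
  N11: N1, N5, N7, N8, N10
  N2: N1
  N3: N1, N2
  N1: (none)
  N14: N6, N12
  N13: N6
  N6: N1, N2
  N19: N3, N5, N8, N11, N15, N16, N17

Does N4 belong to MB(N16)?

No

Recall MB(v) = parents ∪ children ∪ spouses, where spouses are the other parents of v's children.
Pa(N16) = {N1, N6, N8}.
Ch(N16) = {N17, N19}.
Other parents of N16's children:
  parents(N17) \ {N16} = {N5, N11, N12}.
  parents(N19) \ {N16} = {N3, N5, N8, N11, N15, N17}.
MB(N16) = {N1, N3, N5, N6, N8, N11, N12, N15, N17, N19}; N4 is not in this set.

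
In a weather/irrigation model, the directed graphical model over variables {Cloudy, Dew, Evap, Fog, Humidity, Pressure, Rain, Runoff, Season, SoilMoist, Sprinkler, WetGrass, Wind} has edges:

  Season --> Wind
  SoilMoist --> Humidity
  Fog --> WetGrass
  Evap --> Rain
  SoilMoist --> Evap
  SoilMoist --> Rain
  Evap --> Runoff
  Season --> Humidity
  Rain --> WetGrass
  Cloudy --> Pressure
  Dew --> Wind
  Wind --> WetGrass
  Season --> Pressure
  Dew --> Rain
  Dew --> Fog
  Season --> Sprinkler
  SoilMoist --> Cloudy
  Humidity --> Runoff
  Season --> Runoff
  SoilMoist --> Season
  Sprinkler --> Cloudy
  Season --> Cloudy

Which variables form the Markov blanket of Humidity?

{Evap, Runoff, Season, SoilMoist}

Children of Humidity: Runoff.
Humidity's parents: Season, SoilMoist.
Other parents of Humidity's children:
  Runoff's other parents are Evap, Season.
Taking the union gives {Evap, Runoff, Season, SoilMoist}.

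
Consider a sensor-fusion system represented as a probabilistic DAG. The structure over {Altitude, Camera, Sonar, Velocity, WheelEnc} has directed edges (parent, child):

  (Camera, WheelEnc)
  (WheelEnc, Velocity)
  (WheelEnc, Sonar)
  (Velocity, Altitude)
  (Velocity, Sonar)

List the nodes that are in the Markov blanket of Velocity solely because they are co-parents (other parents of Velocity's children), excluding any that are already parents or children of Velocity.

Children of Velocity: Altitude, Sonar.
  Altitude has no other parent.
  parents(Sonar) \ {Velocity} = {WheelEnc}.
Excluding nodes already adjacent to Velocity (Altitude, Sonar, WheelEnc), the co-parent-only contribution is {}.

{}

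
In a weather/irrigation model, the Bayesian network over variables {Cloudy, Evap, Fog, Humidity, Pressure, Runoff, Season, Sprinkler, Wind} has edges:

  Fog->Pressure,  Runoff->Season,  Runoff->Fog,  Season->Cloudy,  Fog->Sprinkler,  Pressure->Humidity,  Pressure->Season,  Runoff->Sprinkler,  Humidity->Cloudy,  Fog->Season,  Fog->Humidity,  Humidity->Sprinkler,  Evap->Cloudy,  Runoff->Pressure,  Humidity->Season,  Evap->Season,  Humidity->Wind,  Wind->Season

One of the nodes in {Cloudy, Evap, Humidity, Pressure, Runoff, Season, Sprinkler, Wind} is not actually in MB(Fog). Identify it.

Fog's parents: Runoff.
Ch(Fog) = {Humidity, Pressure, Season, Sprinkler}.
Co-parents of Fog (other parents of its children):
  Pressure also has parent Runoff.
  Humidity also has parent Pressure.
  Sprinkler's other parents are Humidity, Runoff.
  Season's other parents are Evap, Humidity, Pressure, Runoff, Wind.
MB(Fog) = {Evap, Humidity, Pressure, Runoff, Season, Sprinkler, Wind}.
Cloudy is neither a parent, child, nor co-parent of Fog, so it does not belong.

Cloudy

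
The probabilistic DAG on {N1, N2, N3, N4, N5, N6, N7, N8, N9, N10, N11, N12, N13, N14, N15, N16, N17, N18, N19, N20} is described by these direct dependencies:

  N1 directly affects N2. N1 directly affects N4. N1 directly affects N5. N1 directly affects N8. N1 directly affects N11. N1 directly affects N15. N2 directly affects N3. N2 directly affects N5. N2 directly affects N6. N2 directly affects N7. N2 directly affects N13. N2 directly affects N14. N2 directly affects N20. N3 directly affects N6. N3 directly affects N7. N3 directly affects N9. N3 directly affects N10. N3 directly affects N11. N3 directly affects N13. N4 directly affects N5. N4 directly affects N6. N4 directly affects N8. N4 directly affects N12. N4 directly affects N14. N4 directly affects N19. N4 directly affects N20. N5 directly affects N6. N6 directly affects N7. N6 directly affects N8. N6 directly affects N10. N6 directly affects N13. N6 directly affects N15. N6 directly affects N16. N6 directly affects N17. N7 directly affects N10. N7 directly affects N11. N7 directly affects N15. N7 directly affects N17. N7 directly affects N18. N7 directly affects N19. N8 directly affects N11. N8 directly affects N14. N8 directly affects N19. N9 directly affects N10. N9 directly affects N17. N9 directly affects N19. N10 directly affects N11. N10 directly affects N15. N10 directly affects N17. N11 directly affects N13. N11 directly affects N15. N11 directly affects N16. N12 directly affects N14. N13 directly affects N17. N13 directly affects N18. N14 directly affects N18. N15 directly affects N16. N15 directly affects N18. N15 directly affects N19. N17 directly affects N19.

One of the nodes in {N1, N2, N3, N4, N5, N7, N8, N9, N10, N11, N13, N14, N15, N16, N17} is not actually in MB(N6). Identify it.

N14

By definition, MB(N6) is built from N6's parents, N6's children, and the co-parents of N6.
N6 has parents N2, N3, N4, N5.
N6's children: N7, N8, N10, N13, N15, N16, N17.
Parents of each child, excluding N6:
  N7: N2, N3
  N8: N1, N4
  N10: N3, N7, N9
  N13: N2, N3, N11
  N15: N1, N7, N10, N11
  N16: N11, N15
  N17: N7, N9, N10, N13
MB(N6) = {N1, N2, N3, N4, N5, N7, N8, N9, N10, N11, N13, N15, N16, N17}.
N14 is neither a parent, child, nor co-parent of N6, so it does not belong.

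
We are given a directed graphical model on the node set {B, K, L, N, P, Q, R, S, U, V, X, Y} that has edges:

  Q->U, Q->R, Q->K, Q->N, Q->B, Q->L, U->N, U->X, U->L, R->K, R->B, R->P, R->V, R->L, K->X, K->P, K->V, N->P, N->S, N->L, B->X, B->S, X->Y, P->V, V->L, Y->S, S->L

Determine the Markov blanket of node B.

B has parents Q, R.
B's children: S, X.
For each child, the remaining parents (spouses of B):
  X: K, U
  S: N, Y
So the Markov blanket of B is {K, N, Q, R, S, U, X, Y}.

{K, N, Q, R, S, U, X, Y}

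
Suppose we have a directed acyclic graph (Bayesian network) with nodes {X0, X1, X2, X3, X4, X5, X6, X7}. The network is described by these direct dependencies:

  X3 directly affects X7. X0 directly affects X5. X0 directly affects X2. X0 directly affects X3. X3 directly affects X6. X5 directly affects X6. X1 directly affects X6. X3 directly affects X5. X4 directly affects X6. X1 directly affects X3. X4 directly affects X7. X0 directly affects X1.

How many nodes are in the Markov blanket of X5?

5

The Markov blanket of a node is its parents, its children, and the other parents of its children.
X5 has child X6.
X5 has parents X0, X3.
Parents of each child, excluding X5:
  X6's other parents are X1, X3, X4.
MB(X5) = {X0, X1, X3, X4, X6}, which has 5 nodes.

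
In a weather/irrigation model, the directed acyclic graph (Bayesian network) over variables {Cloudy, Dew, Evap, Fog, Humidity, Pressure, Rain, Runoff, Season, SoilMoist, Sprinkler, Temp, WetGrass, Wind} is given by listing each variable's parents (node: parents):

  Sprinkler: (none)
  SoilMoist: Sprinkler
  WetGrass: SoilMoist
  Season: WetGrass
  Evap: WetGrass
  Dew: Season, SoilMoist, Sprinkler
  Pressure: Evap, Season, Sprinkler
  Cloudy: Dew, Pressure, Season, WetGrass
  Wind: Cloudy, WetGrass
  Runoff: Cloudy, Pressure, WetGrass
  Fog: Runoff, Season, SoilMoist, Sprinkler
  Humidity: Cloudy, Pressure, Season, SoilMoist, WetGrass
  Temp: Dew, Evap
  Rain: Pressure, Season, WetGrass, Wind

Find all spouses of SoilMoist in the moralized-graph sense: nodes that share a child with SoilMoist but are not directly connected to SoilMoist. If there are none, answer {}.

{Cloudy, Pressure, Runoff, Season}

Children of SoilMoist: Dew, Fog, Humidity, WetGrass.
  WetGrass: no additional parents.
  Dew also has parents Season, Sprinkler.
  parents(Fog) \ {SoilMoist} = {Runoff, Season, Sprinkler}.
  Humidity also has parents Cloudy, Pressure, Season, WetGrass.
Excluding nodes already adjacent to SoilMoist (Dew, Fog, Humidity, Sprinkler, WetGrass), the co-parent-only contribution is {Cloudy, Pressure, Runoff, Season}.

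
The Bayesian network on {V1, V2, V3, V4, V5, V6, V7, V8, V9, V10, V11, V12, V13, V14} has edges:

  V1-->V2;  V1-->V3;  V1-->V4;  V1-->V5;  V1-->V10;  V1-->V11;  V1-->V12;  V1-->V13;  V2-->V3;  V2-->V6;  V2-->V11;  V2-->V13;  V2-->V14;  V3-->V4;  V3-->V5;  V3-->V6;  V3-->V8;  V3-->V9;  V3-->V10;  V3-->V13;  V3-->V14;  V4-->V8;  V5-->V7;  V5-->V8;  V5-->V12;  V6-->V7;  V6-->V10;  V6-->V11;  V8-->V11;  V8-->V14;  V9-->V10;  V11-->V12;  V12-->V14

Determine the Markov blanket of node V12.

{V1, V2, V3, V5, V8, V11, V14}

Pa(V12) = {V1, V5, V11}.
V12 has child V14.
Other parents of V12's children:
  V14's other parents are V2, V3, V8.
So the Markov blanket of V12 is {V1, V2, V3, V5, V8, V11, V14}.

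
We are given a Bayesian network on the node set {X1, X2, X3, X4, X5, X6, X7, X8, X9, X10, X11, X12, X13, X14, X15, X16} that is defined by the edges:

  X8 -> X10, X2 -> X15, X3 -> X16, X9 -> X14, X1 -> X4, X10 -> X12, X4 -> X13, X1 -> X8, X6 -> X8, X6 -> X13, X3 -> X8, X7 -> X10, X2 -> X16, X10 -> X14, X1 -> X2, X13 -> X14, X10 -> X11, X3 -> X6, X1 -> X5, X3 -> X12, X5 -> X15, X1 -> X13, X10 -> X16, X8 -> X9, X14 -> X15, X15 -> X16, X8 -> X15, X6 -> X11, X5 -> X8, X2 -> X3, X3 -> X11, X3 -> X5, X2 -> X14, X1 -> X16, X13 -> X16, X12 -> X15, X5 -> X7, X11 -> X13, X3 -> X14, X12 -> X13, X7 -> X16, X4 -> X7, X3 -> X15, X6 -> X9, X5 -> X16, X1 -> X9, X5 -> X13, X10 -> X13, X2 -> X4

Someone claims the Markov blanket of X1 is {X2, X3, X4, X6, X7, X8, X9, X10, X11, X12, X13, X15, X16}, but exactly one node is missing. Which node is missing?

X5

A node's Markov blanket = Pa ∪ Ch ∪ (parents of Ch other than the node itself).
Pa(X1) = {}.
Children of X1: X2, X4, X5, X8, X9, X13, X16.
For each child, the remaining parents (spouses of X1):
  X2: no additional parents.
  X4's other parent is X2.
  X5 also has parent X3.
  X8's other parents are X3, X5, X6.
  parents(X9) \ {X1} = {X6, X8}.
  X13 also has parents X4, X5, X6, X10, X11, X12.
  X16's other parents are X2, X3, X5, X7, X10, X13, X15.
MB(X1) = {X2, X3, X4, X5, X6, X7, X8, X9, X10, X11, X12, X13, X15, X16}.
Comparing with the claimed set, X5 is missing.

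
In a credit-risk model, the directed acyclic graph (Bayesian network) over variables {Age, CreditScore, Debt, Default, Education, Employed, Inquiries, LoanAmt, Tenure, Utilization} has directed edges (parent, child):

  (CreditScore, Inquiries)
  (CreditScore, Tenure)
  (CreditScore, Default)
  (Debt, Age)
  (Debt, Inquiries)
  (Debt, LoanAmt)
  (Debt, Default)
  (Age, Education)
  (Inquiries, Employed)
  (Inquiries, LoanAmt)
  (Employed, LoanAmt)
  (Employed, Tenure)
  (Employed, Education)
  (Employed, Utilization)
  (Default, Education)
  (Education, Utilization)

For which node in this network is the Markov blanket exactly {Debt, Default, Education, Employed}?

The target node must have every member of {Debt, Default, Education, Employed} as a parent, child, or co-parent, and no others.
Parents of Age: Debt; children: Education; co-parents: Default, Employed.
These exactly cover the given set, so the node is Age.

Age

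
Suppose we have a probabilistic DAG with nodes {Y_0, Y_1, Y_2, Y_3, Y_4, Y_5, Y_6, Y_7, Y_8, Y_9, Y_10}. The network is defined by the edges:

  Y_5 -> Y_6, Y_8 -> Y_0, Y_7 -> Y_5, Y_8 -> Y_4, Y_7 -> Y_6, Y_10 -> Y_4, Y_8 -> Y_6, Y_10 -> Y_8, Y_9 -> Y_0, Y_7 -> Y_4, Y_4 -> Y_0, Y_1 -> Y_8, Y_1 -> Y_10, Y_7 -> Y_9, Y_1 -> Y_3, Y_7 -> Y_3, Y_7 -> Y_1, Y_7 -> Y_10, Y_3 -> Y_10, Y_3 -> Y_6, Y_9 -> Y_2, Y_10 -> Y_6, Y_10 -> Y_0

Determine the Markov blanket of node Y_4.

The Markov blanket of a node is its parents, its children, and the other parents of its children.
Parents of Y_4: Y_7, Y_8, Y_10.
Children of Y_4: Y_0.
Other parents of Y_4's children:
  Y_0 also has parents Y_8, Y_9, Y_10.
MB(Y_4) = {Y_0, Y_7, Y_8, Y_9, Y_10}.

{Y_0, Y_7, Y_8, Y_9, Y_10}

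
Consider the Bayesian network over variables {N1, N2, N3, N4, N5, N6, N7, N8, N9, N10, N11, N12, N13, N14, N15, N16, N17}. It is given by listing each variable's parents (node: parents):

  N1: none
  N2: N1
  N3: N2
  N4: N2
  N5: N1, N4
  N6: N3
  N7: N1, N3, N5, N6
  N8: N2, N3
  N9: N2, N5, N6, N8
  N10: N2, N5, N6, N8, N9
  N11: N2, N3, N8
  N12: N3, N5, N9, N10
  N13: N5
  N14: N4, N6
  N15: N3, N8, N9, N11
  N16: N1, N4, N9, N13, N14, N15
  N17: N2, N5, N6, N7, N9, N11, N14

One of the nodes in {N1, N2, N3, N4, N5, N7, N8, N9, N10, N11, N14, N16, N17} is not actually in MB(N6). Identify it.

N16

By definition, MB(N6) is built from N6's parents, N6's children, and the co-parents of N6.
N6 has parent N3.
N6 has children N7, N9, N10, N14, N17.
For each child, the remaining parents (spouses of N6):
  N7 also has parents N1, N3, N5.
  N9's other parents are N2, N5, N8.
  parents(N10) \ {N6} = {N2, N5, N8, N9}.
  parents(N14) \ {N6} = {N4}.
  parents(N17) \ {N6} = {N2, N5, N7, N9, N11, N14}.
MB(N6) = {N1, N2, N3, N4, N5, N7, N8, N9, N10, N11, N14, N17}.
N16 is neither a parent, child, nor co-parent of N6, so it does not belong.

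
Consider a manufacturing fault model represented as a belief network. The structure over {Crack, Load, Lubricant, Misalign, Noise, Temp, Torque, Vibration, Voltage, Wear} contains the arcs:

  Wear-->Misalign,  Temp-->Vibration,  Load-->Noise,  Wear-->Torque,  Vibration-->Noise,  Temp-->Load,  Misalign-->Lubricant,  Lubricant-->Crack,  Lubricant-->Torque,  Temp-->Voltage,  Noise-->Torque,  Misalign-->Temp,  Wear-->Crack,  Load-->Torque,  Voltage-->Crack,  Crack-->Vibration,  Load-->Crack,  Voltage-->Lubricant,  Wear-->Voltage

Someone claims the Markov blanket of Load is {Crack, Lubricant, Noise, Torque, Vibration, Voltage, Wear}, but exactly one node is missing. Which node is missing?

Recall MB(v) = parents ∪ children ∪ spouses, where spouses are the other parents of v's children.
Children of Load: Crack, Noise, Torque.
Load has parent Temp.
Parents of each child, excluding Load:
  Crack: Lubricant, Voltage, Wear
  Noise: Vibration
  Torque: Lubricant, Noise, Wear
MB(Load) = {Crack, Lubricant, Noise, Temp, Torque, Vibration, Voltage, Wear}.
Comparing with the claimed set, Temp is missing.

Temp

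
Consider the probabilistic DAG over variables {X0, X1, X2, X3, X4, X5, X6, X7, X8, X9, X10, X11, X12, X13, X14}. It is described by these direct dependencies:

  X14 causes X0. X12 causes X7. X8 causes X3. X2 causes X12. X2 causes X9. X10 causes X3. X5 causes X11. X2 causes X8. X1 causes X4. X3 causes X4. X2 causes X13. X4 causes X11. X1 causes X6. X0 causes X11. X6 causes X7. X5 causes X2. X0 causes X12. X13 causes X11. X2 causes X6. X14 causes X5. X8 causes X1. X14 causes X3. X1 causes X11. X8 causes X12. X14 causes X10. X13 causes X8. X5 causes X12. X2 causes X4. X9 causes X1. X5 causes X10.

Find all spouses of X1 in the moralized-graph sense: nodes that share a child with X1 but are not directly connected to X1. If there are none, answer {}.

Children of X1: X4, X6, X11.
  X6 also has parent X2.
  parents(X4) \ {X1} = {X2, X3}.
  parents(X11) \ {X1} = {X0, X4, X5, X13}.
Excluding nodes already adjacent to X1 (X4, X6, X8, X9, X11), the co-parent-only contribution is {X0, X2, X3, X5, X13}.

{X0, X2, X3, X5, X13}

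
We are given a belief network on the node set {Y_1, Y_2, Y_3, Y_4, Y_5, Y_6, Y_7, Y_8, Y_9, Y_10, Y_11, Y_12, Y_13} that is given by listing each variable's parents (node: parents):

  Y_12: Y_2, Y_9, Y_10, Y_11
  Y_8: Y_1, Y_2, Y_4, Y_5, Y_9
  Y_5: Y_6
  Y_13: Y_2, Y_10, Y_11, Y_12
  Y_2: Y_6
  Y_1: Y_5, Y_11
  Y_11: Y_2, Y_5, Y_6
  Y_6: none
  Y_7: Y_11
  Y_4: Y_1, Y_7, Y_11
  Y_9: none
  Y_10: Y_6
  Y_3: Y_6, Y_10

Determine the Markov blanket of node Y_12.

{Y_2, Y_9, Y_10, Y_11, Y_13}

A node's Markov blanket = Pa ∪ Ch ∪ (parents of Ch other than the node itself).
Pa(Y_12) = {Y_2, Y_9, Y_10, Y_11}.
Ch(Y_12) = {Y_13}.
For each child, the remaining parents (spouses of Y_12):
  Y_13's other parents are Y_2, Y_10, Y_11.
MB(Y_12) = {Y_2, Y_9, Y_10, Y_11, Y_13}.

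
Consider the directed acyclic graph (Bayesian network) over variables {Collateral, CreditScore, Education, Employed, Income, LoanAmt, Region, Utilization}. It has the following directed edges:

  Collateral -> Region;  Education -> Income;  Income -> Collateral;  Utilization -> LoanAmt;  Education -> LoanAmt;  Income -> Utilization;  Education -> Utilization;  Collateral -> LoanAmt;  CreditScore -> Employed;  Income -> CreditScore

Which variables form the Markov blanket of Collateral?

Collateral's children: LoanAmt, Region.
Collateral's parents: Income.
Other parents of Collateral's children:
  Region has no other parent.
  LoanAmt's other parents are Education, Utilization.
Taking the union gives {Education, Income, LoanAmt, Region, Utilization}.

{Education, Income, LoanAmt, Region, Utilization}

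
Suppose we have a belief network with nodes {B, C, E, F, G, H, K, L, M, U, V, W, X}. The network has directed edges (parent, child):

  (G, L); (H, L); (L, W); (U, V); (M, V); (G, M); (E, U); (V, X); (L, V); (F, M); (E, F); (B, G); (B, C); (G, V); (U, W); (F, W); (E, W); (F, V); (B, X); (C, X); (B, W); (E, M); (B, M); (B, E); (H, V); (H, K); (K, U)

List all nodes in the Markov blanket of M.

{B, E, F, G, H, L, U, V}

By definition, MB(M) is built from M's parents, M's children, and the co-parents of M.
Children of M: V.
M has parents B, E, F, G.
Parents of each child, excluding M:
  V: F, G, H, L, U
MB(M) = {B, E, F, G, H, L, U, V}.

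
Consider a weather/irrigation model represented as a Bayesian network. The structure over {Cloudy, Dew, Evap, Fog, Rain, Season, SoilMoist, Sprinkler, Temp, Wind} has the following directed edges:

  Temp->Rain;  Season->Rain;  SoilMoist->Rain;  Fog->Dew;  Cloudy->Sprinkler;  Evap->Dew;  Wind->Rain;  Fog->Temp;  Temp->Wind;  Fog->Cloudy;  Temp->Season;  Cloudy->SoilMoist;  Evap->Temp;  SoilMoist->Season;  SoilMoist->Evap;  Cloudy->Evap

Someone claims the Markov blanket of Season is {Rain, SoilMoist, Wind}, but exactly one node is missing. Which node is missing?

Children of Season: Rain.
Parents of Season: SoilMoist, Temp.
For each child, the remaining parents (spouses of Season):
  Rain's other parents are SoilMoist, Temp, Wind.
MB(Season) = {Rain, SoilMoist, Temp, Wind}.
Comparing with the claimed set, Temp is missing.

Temp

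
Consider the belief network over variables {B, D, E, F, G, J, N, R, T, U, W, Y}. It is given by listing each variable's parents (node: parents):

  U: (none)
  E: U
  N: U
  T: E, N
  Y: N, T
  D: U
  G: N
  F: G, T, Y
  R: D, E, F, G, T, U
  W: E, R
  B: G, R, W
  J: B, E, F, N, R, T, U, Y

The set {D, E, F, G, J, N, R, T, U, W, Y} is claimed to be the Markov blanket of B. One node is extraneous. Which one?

The Markov blanket of a node is its parents, its children, and the other parents of its children.
B has child J.
B's parents: G, R, W.
Parents of each child, excluding B:
  J's other parents are E, F, N, R, T, U, Y.
MB(B) = {E, F, G, J, N, R, T, U, W, Y}.
D is neither a parent, child, nor co-parent of B, so it does not belong.

D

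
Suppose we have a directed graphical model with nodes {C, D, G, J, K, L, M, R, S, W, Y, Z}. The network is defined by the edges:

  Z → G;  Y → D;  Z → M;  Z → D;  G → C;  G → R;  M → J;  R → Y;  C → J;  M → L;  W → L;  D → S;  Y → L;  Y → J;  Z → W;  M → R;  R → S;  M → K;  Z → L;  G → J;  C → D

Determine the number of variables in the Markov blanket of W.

4

A node's Markov blanket = Pa ∪ Ch ∪ (parents of Ch other than the node itself).
W has parent Z.
W's children: L.
For each child, the remaining parents (spouses of W):
  parents(L) \ {W} = {M, Y, Z}.
MB(W) = {L, M, Y, Z}, which has 4 nodes.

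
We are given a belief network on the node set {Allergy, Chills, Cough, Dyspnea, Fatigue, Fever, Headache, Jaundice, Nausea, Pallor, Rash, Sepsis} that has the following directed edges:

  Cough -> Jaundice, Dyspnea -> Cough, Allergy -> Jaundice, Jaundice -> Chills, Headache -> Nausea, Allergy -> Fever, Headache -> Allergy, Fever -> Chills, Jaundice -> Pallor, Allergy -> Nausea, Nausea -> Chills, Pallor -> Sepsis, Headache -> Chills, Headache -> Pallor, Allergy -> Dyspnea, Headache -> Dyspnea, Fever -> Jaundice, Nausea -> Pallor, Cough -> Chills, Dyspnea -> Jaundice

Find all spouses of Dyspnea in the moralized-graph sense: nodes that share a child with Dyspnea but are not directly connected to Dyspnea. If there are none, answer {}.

{Fever}

Children of Dyspnea: Cough, Jaundice.
  Cough: —
  Jaundice: Allergy, Cough, Fever
Excluding nodes already adjacent to Dyspnea (Allergy, Cough, Headache, Jaundice), the co-parent-only contribution is {Fever}.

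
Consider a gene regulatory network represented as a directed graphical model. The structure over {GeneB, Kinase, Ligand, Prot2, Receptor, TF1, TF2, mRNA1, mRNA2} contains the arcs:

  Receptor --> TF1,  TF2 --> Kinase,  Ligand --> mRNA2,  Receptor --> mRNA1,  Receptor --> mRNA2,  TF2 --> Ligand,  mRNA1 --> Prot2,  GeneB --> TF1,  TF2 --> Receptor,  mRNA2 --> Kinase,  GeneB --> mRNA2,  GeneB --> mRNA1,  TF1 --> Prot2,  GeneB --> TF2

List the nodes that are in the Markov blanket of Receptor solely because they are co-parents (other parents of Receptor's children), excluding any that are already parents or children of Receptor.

Children of Receptor: TF1, mRNA1, mRNA2.
  parents(mRNA1) \ {Receptor} = {GeneB}.
  TF1 also has parent GeneB.
  mRNA2's other parents are GeneB, Ligand.
Excluding nodes already adjacent to Receptor (TF1, TF2, mRNA1, mRNA2), the co-parent-only contribution is {GeneB, Ligand}.

{GeneB, Ligand}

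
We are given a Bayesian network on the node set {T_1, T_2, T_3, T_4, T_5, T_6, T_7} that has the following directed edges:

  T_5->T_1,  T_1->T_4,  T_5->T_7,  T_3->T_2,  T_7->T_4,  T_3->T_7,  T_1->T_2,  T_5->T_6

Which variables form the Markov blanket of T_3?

{T_1, T_2, T_5, T_7}

The Markov blanket of a node is its parents, its children, and the other parents of its children.
T_3's parents: none.
Ch(T_3) = {T_2, T_7}.
Other parents of T_3's children:
  parents(T_2) \ {T_3} = {T_1}.
  T_7's other parent is T_5.
Union: {} ∪ {T_2, T_7} ∪ {T_1, T_5} = {T_1, T_2, T_5, T_7}.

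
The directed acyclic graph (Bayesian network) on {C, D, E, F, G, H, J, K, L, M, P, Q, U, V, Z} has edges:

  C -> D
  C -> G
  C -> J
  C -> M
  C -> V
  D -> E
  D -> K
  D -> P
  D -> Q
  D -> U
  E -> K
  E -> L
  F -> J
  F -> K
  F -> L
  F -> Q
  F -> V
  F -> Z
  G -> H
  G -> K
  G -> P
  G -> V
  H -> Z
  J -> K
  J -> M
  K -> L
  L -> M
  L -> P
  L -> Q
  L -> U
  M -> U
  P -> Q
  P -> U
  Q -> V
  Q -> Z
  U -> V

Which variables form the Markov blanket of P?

P has parents D, G, L.
P's children: Q, U.
Parents of each child, excluding P:
  Q: D, F, L
  U: D, L, M
Taking the union gives {D, F, G, L, M, Q, U}.

{D, F, G, L, M, Q, U}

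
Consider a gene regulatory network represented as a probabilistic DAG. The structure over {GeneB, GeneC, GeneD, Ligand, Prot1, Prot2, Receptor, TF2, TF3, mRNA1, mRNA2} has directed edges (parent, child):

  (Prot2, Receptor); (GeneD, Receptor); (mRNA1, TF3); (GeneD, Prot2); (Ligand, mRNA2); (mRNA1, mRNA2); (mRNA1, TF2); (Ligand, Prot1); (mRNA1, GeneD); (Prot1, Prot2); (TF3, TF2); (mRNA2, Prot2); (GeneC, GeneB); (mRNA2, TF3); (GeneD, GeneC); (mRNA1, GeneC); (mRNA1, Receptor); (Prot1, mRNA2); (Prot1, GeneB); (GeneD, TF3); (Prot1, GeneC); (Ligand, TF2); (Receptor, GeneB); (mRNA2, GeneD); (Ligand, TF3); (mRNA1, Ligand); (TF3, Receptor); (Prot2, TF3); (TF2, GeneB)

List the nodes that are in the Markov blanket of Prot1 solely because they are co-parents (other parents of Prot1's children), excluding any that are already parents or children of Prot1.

{GeneD, Receptor, TF2, mRNA1}

Children of Prot1: GeneB, GeneC, Prot2, mRNA2.
  mRNA2: Ligand, mRNA1
  Prot2: GeneD, mRNA2
  GeneC: GeneD, mRNA1
  GeneB: GeneC, Receptor, TF2
Excluding nodes already adjacent to Prot1 (GeneB, GeneC, Ligand, Prot2, mRNA2), the co-parent-only contribution is {GeneD, Receptor, TF2, mRNA1}.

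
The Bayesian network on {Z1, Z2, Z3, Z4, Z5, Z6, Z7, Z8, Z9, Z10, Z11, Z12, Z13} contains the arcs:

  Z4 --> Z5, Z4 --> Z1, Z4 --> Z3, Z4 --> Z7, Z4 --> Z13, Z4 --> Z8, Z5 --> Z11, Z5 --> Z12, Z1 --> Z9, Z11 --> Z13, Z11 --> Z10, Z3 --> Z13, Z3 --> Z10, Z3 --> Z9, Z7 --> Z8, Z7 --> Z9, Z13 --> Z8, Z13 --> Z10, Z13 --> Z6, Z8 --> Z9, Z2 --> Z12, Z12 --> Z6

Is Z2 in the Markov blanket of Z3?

By definition, MB(Z3) is built from Z3's parents, Z3's children, and the co-parents of Z3.
Ch(Z3) = {Z9, Z10, Z13}.
Z3's parents: Z4.
For each child, the remaining parents (spouses of Z3):
  Z13 also has parents Z4, Z11.
  parents(Z10) \ {Z3} = {Z11, Z13}.
  Z9's other parents are Z1, Z7, Z8.
MB(Z3) = {Z1, Z4, Z7, Z8, Z9, Z10, Z11, Z13}; Z2 is not in this set.

No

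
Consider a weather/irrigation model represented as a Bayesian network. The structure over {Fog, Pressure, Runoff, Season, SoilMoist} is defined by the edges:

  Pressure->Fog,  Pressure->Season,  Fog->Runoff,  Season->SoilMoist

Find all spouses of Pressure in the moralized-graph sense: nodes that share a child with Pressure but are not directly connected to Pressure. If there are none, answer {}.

Children of Pressure: Fog, Season.
  Fog: —
  Season: —
Excluding nodes already adjacent to Pressure (Fog, Season), the co-parent-only contribution is {}.

{}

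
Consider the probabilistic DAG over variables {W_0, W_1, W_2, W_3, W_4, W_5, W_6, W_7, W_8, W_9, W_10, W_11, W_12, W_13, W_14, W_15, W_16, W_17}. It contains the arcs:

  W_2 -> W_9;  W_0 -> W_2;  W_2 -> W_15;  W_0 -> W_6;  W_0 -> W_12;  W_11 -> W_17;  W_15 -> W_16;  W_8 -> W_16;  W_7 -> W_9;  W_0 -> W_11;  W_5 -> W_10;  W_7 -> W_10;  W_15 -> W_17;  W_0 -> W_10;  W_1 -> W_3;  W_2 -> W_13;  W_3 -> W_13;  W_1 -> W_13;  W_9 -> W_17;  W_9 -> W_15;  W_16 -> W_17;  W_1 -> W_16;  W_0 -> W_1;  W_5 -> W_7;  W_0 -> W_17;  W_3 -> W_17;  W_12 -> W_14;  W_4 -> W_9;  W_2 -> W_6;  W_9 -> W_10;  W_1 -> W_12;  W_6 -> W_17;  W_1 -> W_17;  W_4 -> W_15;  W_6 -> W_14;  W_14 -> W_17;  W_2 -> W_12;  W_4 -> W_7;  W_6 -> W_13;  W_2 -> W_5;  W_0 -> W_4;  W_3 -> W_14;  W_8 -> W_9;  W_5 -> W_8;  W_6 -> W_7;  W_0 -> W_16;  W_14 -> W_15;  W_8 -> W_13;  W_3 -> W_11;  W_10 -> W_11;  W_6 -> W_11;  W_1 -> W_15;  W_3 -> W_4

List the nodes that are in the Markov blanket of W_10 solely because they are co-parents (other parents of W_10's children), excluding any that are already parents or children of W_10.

{W_3, W_6}

Children of W_10: W_11.
  parents(W_11) \ {W_10} = {W_0, W_3, W_6}.
Excluding nodes already adjacent to W_10 (W_0, W_5, W_7, W_9, W_11), the co-parent-only contribution is {W_3, W_6}.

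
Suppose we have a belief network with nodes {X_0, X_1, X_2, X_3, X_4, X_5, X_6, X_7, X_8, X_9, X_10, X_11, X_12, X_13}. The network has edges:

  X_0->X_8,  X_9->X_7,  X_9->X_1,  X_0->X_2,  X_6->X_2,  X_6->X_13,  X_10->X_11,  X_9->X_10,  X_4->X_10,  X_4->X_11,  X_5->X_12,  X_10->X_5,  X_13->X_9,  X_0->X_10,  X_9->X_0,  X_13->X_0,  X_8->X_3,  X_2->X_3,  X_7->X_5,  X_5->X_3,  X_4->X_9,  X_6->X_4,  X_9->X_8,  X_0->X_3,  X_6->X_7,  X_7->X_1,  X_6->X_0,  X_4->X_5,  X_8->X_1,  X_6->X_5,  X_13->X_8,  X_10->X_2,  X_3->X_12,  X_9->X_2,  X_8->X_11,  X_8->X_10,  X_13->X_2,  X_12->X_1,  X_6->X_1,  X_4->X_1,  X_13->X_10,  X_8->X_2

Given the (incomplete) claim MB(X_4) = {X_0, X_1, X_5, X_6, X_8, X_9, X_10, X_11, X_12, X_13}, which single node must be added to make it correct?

X_7

A node's Markov blanket = Pa ∪ Ch ∪ (parents of Ch other than the node itself).
X_4's parents: X_6.
Ch(X_4) = {X_1, X_5, X_9, X_10, X_11}.
Other parents of X_4's children:
  X_9: X_13
  X_10: X_0, X_8, X_9, X_13
  X_5: X_6, X_7, X_10
  X_11: X_8, X_10
  X_1: X_6, X_7, X_8, X_9, X_12
MB(X_4) = {X_0, X_1, X_5, X_6, X_7, X_8, X_9, X_10, X_11, X_12, X_13}.
Comparing with the claimed set, X_7 is missing.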